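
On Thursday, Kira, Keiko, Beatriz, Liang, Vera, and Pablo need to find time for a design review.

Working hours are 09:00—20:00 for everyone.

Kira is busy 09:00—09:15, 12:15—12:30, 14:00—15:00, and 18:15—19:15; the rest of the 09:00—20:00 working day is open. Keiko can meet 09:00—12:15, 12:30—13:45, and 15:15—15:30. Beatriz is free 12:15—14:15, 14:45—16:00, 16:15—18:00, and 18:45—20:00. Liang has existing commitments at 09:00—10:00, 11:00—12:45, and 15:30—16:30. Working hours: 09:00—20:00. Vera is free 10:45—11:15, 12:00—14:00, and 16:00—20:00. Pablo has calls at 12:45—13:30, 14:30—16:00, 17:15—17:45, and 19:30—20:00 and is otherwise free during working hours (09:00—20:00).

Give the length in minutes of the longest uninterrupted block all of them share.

Kira free within 09:00–20:00: 09:15–12:15, 12:30–14:00, 15:00–18:15, 19:15–20:00.
Liang free within 09:00–20:00: 10:00–11:00, 12:45–15:30, 16:30–20:00.
Pablo free within 09:00–20:00: 09:00–12:45, 13:30–14:30, 16:00–17:15, 17:45–19:30.
Kira ∩ Keiko: 09:15–12:15, 12:30–13:45, 15:15–15:30.
Kira ∩ Keiko ∩ Beatriz: 12:30–13:45, 15:15–15:30.
Kira ∩ Keiko ∩ Beatriz ∩ Liang: 12:45–13:45, 15:15–15:30.
Kira ∩ Keiko ∩ Beatriz ∩ Liang ∩ Vera: 12:45–13:45.
Kira ∩ Keiko ∩ Beatriz ∩ Liang ∩ Vera ∩ Pablo: 13:30–13:45.
Single common window of 15 minutes.

15 minutes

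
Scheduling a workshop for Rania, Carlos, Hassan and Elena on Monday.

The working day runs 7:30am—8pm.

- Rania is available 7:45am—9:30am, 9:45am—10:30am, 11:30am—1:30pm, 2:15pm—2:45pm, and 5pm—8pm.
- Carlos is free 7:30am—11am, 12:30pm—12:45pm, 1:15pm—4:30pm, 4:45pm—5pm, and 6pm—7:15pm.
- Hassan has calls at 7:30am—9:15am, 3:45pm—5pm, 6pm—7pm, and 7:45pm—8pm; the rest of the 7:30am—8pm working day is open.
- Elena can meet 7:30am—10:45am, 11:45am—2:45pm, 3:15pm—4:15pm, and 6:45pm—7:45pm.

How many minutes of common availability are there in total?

135 minutes

Hassan free within 07:30–20:00: 09:15–15:45, 17:00–18:00, 19:00–19:45.
Rania ∩ Carlos: 07:45–09:30, 09:45–10:30, 12:30–12:45, 13:15–13:30, 14:15–14:45, 18:00–19:15.
Rania ∩ Carlos ∩ Hassan: 09:15–09:30, 09:45–10:30, 12:30–12:45, 13:15–13:30, 14:15–14:45, 19:00–19:15.
Rania ∩ Carlos ∩ Hassan ∩ Elena: 09:15–09:30, 09:45–10:30, 12:30–12:45, 13:15–13:30, 14:15–14:45, 19:00–19:15.
Total common minutes: 15 + 45 + 15 + 15 + 30 + 15 = 135.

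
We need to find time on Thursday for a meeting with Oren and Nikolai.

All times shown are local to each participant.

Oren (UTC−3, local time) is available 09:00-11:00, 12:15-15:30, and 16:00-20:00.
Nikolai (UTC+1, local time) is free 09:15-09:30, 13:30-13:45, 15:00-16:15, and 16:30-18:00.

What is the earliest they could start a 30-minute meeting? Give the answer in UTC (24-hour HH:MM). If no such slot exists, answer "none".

15:30

Oren → UTC: 12:00–14:00, 15:15–18:30, 19:00–23:00.
Nikolai → UTC: 08:15–08:30, 12:30–12:45, 14:00–15:15, 15:30–17:00.
Oren ∩ Nikolai: 12:30–12:45, 15:30–17:00.
Windows ≥ 30 min: 15:30–17:00.
Earliest such window starts at 15:30.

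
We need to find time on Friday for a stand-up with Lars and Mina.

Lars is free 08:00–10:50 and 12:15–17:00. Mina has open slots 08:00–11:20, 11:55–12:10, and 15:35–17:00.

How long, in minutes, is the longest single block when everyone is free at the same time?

170 minutes

Lars ∩ Mina: 08:00–10:50, 15:35–17:00.
Common window lengths: 170, 85 min; longest is 170.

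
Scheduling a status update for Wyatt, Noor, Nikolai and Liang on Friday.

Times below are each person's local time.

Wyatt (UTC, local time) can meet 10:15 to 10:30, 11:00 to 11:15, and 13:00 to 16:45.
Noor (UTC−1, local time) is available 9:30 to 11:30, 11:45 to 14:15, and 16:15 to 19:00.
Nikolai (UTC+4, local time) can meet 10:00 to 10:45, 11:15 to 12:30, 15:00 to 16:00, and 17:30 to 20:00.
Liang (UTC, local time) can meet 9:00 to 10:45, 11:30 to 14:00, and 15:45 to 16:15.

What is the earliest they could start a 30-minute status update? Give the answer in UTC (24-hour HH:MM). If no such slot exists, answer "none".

Wyatt → UTC: 10:15–10:30, 11:00–11:15, 13:00–16:45.
Noor → UTC: 10:30–12:30, 12:45–15:15, 17:15–20:00.
Nikolai → UTC: 06:00–06:45, 07:15–08:30, 11:00–12:00, 13:30–16:00.
Liang → UTC: 09:00–10:45, 11:30–14:00, 15:45–16:15.
Wyatt ∩ Noor: 11:00–11:15, 13:00–15:15.
Wyatt ∩ Noor ∩ Nikolai: 11:00–11:15, 13:30–15:15.
Wyatt ∩ Noor ∩ Nikolai ∩ Liang: 13:30–14:00.
Windows ≥ 30 min: 13:30–14:00.
Earliest such window starts at 13:30.

13:30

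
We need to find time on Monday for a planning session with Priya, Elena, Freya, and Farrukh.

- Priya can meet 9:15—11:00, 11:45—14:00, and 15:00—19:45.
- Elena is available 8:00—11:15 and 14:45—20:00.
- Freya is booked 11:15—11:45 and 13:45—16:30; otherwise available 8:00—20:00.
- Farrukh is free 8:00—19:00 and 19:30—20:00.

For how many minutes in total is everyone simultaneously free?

270 minutes

Freya free within 08:00–20:00: 08:00–11:15, 11:45–13:45, 16:30–20:00.
Priya ∩ Elena: 09:15–11:00, 15:00–19:45.
Priya ∩ Elena ∩ Freya: 09:15–11:00, 16:30–19:45.
Priya ∩ Elena ∩ Freya ∩ Farrukh: 09:15–11:00, 16:30–19:00, 19:30–19:45.
Total common minutes: 105 + 150 + 15 = 270.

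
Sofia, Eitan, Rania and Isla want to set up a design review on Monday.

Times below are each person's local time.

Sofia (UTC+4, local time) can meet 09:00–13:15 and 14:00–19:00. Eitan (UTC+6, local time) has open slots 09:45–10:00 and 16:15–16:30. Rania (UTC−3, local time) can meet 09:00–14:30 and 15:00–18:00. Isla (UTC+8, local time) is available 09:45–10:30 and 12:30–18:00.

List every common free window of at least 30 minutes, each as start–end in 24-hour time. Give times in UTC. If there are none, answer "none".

Sofia → UTC: 05:00–09:15, 10:00–15:00.
Eitan → UTC: 03:45–04:00, 10:15–10:30.
Rania → UTC: 12:00–17:30, 18:00–21:00.
Isla → UTC: 01:45–02:30, 04:30–10:00.
Sofia ∩ Eitan: 10:15–10:30.
Sofia ∩ Eitan ∩ Rania: (none).
Sofia ∩ Eitan ∩ Rania ∩ Isla: (none).
Windows ≥ 30 min: (none).

none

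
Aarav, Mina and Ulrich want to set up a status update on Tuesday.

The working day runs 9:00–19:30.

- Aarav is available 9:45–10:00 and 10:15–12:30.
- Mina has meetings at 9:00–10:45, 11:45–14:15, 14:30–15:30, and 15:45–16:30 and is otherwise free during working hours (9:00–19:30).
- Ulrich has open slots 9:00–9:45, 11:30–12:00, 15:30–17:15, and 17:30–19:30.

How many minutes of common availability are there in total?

Mina free within 09:00–19:30: 10:45–11:45, 14:15–14:30, 15:30–15:45, 16:30–19:30.
Aarav ∩ Mina: 10:45–11:45.
Aarav ∩ Mina ∩ Ulrich: 11:30–11:45.
Total common minutes: 15.

15 minutes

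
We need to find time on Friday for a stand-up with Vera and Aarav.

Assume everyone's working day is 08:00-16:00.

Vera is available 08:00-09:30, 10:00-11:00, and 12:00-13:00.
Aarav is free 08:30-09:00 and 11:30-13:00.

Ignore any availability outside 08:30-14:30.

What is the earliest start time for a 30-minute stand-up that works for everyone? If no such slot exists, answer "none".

08:30

Vera ∩ Aarav: 08:30–09:00, 12:00–13:00.
Restricted to 08:30–14:30: 08:30–09:00, 12:00–13:00.
Windows ≥ 30 min: 08:30–09:00, 12:00–13:00.
Earliest such window starts at 08:30.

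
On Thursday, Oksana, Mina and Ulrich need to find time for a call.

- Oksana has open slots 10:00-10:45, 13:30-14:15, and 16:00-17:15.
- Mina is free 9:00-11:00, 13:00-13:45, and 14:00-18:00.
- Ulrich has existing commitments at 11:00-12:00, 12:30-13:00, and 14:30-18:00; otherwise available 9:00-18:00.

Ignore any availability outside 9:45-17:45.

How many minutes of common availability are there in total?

75 minutes

Ulrich free within 09:00–18:00: 09:00–11:00, 12:00–12:30, 13:00–14:30.
Oksana ∩ Mina: 10:00–10:45, 13:30–13:45, 14:00–14:15, 16:00–17:15.
Oksana ∩ Mina ∩ Ulrich: 10:00–10:45, 13:30–13:45, 14:00–14:15.
Restricted to 09:45–17:45: 10:00–10:45, 13:30–13:45, 14:00–14:15.
Total common minutes: 45 + 15 + 15 = 75.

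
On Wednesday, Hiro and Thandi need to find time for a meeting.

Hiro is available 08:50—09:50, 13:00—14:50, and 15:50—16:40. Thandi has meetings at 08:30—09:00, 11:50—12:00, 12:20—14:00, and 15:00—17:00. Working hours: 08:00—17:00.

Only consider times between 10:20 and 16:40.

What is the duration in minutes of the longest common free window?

50 minutes

Thandi free within 08:00–17:00: 08:00–08:30, 09:00–11:50, 12:00–12:20, 14:00–15:00.
Hiro ∩ Thandi: 09:00–09:50, 14:00–14:50.
Restricted to 10:20–16:40: 14:00–14:50.
Single common window of 50 minutes.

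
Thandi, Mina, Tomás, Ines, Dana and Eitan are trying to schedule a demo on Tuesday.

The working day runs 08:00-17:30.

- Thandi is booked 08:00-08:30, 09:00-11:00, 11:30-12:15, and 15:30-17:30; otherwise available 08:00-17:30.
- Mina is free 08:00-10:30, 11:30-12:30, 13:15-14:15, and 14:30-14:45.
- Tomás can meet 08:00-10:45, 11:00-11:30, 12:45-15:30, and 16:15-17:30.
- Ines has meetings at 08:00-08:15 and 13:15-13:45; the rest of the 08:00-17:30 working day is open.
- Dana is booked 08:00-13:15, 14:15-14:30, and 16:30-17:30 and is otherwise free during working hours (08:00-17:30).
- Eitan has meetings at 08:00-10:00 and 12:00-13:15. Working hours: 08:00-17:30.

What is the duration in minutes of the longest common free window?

30 minutes

Thandi free within 08:00–17:30: 08:30–09:00, 11:00–11:30, 12:15–15:30.
Ines free within 08:00–17:30: 08:15–13:15, 13:45–17:30.
Dana free within 08:00–17:30: 13:15–14:15, 14:30–16:30.
Eitan free within 08:00–17:30: 10:00–12:00, 13:15–17:30.
Thandi ∩ Mina: 08:30–09:00, 12:15–12:30, 13:15–14:15, 14:30–14:45.
Thandi ∩ Mina ∩ Tomás: 08:30–09:00, 13:15–14:15, 14:30–14:45.
Thandi ∩ Mina ∩ Tomás ∩ Ines: 08:30–09:00, 13:45–14:15, 14:30–14:45.
Thandi ∩ Mina ∩ Tomás ∩ Ines ∩ Dana: 13:45–14:15, 14:30–14:45.
Thandi ∩ Mina ∩ Tomás ∩ Ines ∩ Dana ∩ Eitan: 13:45–14:15, 14:30–14:45.
Common window lengths: 30, 15 min; longest is 30.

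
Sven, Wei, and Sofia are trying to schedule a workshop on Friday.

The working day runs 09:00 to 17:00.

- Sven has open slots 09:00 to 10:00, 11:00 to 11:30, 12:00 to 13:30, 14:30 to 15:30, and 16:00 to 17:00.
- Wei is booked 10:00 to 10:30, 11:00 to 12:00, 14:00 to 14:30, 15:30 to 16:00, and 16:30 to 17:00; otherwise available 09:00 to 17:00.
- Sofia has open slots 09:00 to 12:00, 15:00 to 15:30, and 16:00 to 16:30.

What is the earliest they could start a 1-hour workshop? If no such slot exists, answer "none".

09:00

Wei free within 09:00–17:00: 09:00–10:00, 10:30–11:00, 12:00–14:00, 14:30–15:30, 16:00–16:30.
Sven ∩ Wei: 09:00–10:00, 12:00–13:30, 14:30–15:30, 16:00–16:30.
Sven ∩ Wei ∩ Sofia: 09:00–10:00, 15:00–15:30, 16:00–16:30.
Windows ≥ 60 min: 09:00–10:00.
Earliest such window starts at 09:00.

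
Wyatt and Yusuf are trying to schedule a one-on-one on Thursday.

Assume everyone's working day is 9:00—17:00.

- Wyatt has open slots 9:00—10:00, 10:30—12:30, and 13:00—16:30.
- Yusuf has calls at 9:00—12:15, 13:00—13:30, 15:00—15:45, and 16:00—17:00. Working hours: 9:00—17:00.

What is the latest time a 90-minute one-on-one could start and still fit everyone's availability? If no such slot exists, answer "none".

Yusuf free within 09:00–17:00: 12:15–13:00, 13:30–15:00, 15:45–16:00.
Wyatt ∩ Yusuf: 12:15–12:30, 13:30–15:00, 15:45–16:00.
Windows ≥ 90 min: 13:30–15:00.
Latest start in the last window 13:30–15:00 is 15:00 − 90 min = 13:30.

13:30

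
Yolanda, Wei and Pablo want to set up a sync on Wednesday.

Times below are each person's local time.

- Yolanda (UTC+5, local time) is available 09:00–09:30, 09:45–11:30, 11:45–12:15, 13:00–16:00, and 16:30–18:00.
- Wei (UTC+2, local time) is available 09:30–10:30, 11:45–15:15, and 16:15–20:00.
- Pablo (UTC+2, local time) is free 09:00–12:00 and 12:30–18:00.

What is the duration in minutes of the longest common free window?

Yolanda → UTC: 04:00–04:30, 04:45–06:30, 06:45–07:15, 08:00–11:00, 11:30–13:00.
Wei → UTC: 07:30–08:30, 09:45–13:15, 14:15–18:00.
Pablo → UTC: 07:00–10:00, 10:30–16:00.
Yolanda ∩ Wei: 08:00–08:30, 09:45–11:00, 11:30–13:00.
Yolanda ∩ Wei ∩ Pablo: 08:00–08:30, 09:45–10:00, 10:30–11:00, 11:30–13:00.
Common window lengths: 30, 15, 30, 90 min; longest is 90.

90 minutes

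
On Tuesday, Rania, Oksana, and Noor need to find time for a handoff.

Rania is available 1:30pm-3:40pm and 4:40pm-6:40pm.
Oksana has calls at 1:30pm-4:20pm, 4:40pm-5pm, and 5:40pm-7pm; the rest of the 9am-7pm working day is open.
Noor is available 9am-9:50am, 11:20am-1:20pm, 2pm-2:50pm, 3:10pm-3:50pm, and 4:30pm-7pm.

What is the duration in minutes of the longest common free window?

40 minutes

Oksana free within 09:00–19:00: 09:00–13:30, 16:20–16:40, 17:00–17:40.
Rania ∩ Oksana: 17:00–17:40.
Rania ∩ Oksana ∩ Noor: 17:00–17:40.
Single common window of 40 minutes.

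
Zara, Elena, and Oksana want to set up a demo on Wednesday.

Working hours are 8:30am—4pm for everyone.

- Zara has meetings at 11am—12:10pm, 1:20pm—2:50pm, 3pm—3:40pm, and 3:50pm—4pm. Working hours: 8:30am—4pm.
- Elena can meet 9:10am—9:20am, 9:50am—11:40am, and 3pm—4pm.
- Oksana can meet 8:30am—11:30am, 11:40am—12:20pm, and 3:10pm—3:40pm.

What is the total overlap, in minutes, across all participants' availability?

Zara free within 08:30–16:00: 08:30–11:00, 12:10–13:20, 14:50–15:00, 15:40–15:50.
Zara ∩ Elena: 09:10–09:20, 09:50–11:00, 15:40–15:50.
Zara ∩ Elena ∩ Oksana: 09:10–09:20, 09:50–11:00.
Total common minutes: 10 + 70 = 80.

80 minutes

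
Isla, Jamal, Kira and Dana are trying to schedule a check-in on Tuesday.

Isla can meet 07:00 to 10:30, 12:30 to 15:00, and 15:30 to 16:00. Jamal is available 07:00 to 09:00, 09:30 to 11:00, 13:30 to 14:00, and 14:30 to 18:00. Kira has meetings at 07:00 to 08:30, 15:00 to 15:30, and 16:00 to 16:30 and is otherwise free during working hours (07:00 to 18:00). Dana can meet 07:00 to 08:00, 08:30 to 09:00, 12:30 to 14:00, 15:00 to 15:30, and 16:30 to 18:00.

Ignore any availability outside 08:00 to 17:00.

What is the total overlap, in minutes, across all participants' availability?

60 minutes

Kira free within 07:00–18:00: 08:30–15:00, 15:30–16:00, 16:30–18:00.
Isla ∩ Jamal: 07:00–09:00, 09:30–10:30, 13:30–14:00, 14:30–15:00, 15:30–16:00.
Isla ∩ Jamal ∩ Kira: 08:30–09:00, 09:30–10:30, 13:30–14:00, 14:30–15:00, 15:30–16:00.
Isla ∩ Jamal ∩ Kira ∩ Dana: 08:30–09:00, 13:30–14:00.
Restricted to 08:00–17:00: 08:30–09:00, 13:30–14:00.
Total common minutes: 30 + 30 = 60.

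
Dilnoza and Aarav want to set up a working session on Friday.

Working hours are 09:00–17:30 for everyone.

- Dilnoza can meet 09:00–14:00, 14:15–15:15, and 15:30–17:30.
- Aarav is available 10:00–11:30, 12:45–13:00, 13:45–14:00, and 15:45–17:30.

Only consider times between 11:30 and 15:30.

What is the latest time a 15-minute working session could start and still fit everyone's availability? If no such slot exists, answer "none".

Dilnoza ∩ Aarav: 10:00–11:30, 12:45–13:00, 13:45–14:00, 15:45–17:30.
Restricted to 11:30–15:30: 12:45–13:00, 13:45–14:00.
Windows ≥ 15 min: 12:45–13:00, 13:45–14:00.
Latest start in the last window 13:45–14:00 is 14:00 − 15 min = 13:45.

13:45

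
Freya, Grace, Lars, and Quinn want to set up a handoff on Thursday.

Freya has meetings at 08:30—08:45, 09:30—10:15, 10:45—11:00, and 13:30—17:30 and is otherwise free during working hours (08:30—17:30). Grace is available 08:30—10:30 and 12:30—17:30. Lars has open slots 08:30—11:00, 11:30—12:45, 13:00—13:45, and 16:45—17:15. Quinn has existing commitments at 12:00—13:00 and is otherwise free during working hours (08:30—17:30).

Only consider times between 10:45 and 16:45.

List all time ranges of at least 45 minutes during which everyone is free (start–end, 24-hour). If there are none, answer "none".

Freya free within 08:30–17:30: 08:45–09:30, 10:15–10:45, 11:00–13:30.
Quinn free within 08:30–17:30: 08:30–12:00, 13:00–17:30.
Freya ∩ Grace: 08:45–09:30, 10:15–10:30, 12:30–13:30.
Freya ∩ Grace ∩ Lars: 08:45–09:30, 10:15–10:30, 12:30–12:45, 13:00–13:30.
Freya ∩ Grace ∩ Lars ∩ Quinn: 08:45–09:30, 10:15–10:30, 13:00–13:30.
Restricted to 10:45–16:45: 13:00–13:30.
Windows ≥ 45 min: (none).

none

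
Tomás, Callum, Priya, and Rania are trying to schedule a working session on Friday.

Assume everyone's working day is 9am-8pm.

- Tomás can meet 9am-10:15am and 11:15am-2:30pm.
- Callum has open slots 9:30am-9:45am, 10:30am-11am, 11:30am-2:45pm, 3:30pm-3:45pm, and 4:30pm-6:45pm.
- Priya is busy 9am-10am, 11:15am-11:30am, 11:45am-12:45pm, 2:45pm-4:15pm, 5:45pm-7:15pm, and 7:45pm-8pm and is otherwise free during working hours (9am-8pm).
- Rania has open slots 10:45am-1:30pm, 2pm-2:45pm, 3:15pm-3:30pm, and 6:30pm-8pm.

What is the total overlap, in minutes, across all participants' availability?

Priya free within 09:00–20:00: 10:00–11:15, 11:30–11:45, 12:45–14:45, 16:15–17:45, 19:15–19:45.
Tomás ∩ Callum: 09:30–09:45, 11:30–14:30.
Tomás ∩ Callum ∩ Priya: 11:30–11:45, 12:45–14:30.
Tomás ∩ Callum ∩ Priya ∩ Rania: 11:30–11:45, 12:45–13:30, 14:00–14:30.
Total common minutes: 15 + 45 + 30 = 90.

90 minutes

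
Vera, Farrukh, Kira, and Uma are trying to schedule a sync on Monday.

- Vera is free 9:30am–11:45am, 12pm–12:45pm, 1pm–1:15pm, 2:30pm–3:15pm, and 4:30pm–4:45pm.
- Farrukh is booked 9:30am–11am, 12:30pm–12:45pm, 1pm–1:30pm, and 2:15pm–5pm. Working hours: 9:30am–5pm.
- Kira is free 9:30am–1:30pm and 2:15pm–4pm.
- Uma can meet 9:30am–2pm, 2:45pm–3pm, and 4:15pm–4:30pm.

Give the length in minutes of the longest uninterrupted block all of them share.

Farrukh free within 09:30–17:00: 11:00–12:30, 12:45–13:00, 13:30–14:15.
Vera ∩ Farrukh: 11:00–11:45, 12:00–12:30.
Vera ∩ Farrukh ∩ Kira: 11:00–11:45, 12:00–12:30.
Vera ∩ Farrukh ∩ Kira ∩ Uma: 11:00–11:45, 12:00–12:30.
Common window lengths: 45, 30 min; longest is 45.

45 minutes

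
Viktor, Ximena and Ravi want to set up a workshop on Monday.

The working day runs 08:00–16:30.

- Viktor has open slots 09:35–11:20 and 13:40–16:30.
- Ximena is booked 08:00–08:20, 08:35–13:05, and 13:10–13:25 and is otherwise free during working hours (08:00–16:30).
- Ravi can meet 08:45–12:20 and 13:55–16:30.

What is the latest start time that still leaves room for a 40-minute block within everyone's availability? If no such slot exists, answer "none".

15:50

Ximena free within 08:00–16:30: 08:20–08:35, 13:05–13:10, 13:25–16:30.
Viktor ∩ Ximena: 13:40–16:30.
Viktor ∩ Ximena ∩ Ravi: 13:55–16:30.
Windows ≥ 40 min: 13:55–16:30.
Latest start in the last window 13:55–16:30 is 16:30 − 40 min = 15:50.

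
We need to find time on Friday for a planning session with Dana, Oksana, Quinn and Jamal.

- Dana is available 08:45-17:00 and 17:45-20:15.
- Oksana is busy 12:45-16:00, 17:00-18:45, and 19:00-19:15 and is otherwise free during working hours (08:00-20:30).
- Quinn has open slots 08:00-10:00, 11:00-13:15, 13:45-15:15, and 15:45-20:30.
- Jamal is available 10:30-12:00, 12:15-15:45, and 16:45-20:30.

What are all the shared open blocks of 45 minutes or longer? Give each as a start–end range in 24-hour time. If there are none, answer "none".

11:00–12:00, 19:15–20:15

Oksana free within 08:00–20:30: 08:00–12:45, 16:00–17:00, 18:45–19:00, 19:15–20:30.
Dana ∩ Oksana: 08:45–12:45, 16:00–17:00, 18:45–19:00, 19:15–20:15.
Dana ∩ Oksana ∩ Quinn: 08:45–10:00, 11:00–12:45, 16:00–17:00, 18:45–19:00, 19:15–20:15.
Dana ∩ Oksana ∩ Quinn ∩ Jamal: 11:00–12:00, 12:15–12:45, 16:45–17:00, 18:45–19:00, 19:15–20:15.
Windows ≥ 45 min: 11:00–12:00, 19:15–20:15.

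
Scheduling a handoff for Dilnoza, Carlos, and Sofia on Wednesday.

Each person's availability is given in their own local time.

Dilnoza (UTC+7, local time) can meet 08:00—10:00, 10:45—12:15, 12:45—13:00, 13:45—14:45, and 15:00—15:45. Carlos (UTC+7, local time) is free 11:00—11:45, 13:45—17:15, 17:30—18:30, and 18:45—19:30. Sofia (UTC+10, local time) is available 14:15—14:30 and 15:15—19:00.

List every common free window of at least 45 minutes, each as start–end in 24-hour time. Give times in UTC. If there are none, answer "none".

Dilnoza → UTC: 01:00–03:00, 03:45–05:15, 05:45–06:00, 06:45–07:45, 08:00–08:45.
Carlos → UTC: 04:00–04:45, 06:45–10:15, 10:30–11:30, 11:45–12:30.
Sofia → UTC: 04:15–04:30, 05:15–09:00.
Dilnoza ∩ Carlos: 04:00–04:45, 06:45–07:45, 08:00–08:45.
Dilnoza ∩ Carlos ∩ Sofia: 04:15–04:30, 06:45–07:45, 08:00–08:45.
Windows ≥ 45 min: 06:45–07:45, 08:00–08:45.

06:45–07:45, 08:00–08:45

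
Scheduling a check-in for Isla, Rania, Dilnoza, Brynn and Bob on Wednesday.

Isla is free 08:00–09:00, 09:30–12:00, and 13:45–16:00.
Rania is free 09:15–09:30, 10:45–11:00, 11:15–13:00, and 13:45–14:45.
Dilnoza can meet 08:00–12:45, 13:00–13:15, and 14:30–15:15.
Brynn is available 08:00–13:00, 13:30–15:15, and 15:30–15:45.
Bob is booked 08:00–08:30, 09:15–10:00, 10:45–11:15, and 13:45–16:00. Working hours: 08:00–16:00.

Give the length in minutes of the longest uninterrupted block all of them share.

Bob free within 08:00–16:00: 08:30–09:15, 10:00–10:45, 11:15–13:45.
Isla ∩ Rania: 10:45–11:00, 11:15–12:00, 13:45–14:45.
Isla ∩ Rania ∩ Dilnoza: 10:45–11:00, 11:15–12:00, 14:30–14:45.
Isla ∩ Rania ∩ Dilnoza ∩ Brynn: 10:45–11:00, 11:15–12:00, 14:30–14:45.
Isla ∩ Rania ∩ Dilnoza ∩ Brynn ∩ Bob: 11:15–12:00.
Single common window of 45 minutes.

45 minutes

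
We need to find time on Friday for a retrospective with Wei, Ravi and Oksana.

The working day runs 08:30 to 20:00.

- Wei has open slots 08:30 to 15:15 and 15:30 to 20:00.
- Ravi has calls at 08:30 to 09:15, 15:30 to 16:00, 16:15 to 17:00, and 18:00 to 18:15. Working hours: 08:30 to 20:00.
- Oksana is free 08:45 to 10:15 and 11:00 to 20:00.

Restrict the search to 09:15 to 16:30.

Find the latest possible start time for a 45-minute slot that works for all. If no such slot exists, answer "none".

Ravi free within 08:30–20:00: 09:15–15:30, 16:00–16:15, 17:00–18:00, 18:15–20:00.
Wei ∩ Ravi: 09:15–15:15, 16:00–16:15, 17:00–18:00, 18:15–20:00.
Wei ∩ Ravi ∩ Oksana: 09:15–10:15, 11:00–15:15, 16:00–16:15, 17:00–18:00, 18:15–20:00.
Restricted to 09:15–16:30: 09:15–10:15, 11:00–15:15, 16:00–16:15.
Windows ≥ 45 min: 09:15–10:15, 11:00–15:15.
Latest start in the last window 11:00–15:15 is 15:15 − 45 min = 14:30.

14:30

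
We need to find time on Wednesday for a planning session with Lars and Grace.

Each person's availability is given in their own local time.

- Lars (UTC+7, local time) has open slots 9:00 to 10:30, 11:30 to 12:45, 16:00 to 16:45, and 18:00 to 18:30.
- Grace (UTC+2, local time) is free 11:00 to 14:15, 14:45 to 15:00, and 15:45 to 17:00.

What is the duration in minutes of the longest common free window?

45 minutes

Lars → UTC: 02:00–03:30, 04:30–05:45, 09:00–09:45, 11:00–11:30.
Grace → UTC: 09:00–12:15, 12:45–13:00, 13:45–15:00.
Lars ∩ Grace: 09:00–09:45, 11:00–11:30.
Common window lengths: 45, 30 min; longest is 45.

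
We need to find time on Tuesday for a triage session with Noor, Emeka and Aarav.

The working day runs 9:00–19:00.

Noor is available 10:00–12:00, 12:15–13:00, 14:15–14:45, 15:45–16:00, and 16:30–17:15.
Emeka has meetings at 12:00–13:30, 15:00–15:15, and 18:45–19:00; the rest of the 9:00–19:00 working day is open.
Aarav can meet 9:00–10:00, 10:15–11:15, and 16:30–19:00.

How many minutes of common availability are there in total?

105 minutes

Emeka free within 09:00–19:00: 09:00–12:00, 13:30–15:00, 15:15–18:45.
Noor ∩ Emeka: 10:00–12:00, 14:15–14:45, 15:45–16:00, 16:30–17:15.
Noor ∩ Emeka ∩ Aarav: 10:15–11:15, 16:30–17:15.
Total common minutes: 60 + 45 = 105.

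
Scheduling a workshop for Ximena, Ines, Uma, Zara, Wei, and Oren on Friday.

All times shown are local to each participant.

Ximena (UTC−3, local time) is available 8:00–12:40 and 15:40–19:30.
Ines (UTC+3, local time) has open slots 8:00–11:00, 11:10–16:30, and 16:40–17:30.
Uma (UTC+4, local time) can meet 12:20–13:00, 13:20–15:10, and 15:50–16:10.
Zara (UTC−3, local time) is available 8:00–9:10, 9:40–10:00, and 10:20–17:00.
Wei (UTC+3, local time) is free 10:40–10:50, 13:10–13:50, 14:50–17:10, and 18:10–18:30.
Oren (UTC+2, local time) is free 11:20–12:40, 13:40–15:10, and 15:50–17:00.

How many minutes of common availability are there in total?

20 minutes

Ximena → UTC: 11:00–15:40, 18:40–22:30.
Ines → UTC: 05:00–08:00, 08:10–13:30, 13:40–14:30.
Uma → UTC: 08:20–09:00, 09:20–11:10, 11:50–12:10.
Zara → UTC: 11:00–12:10, 12:40–13:00, 13:20–20:00.
Wei → UTC: 07:40–07:50, 10:10–10:50, 11:50–14:10, 15:10–15:30.
Oren → UTC: 09:20–10:40, 11:40–13:10, 13:50–15:00.
Ximena ∩ Ines: 11:00–13:30, 13:40–14:30.
Ximena ∩ Ines ∩ Uma: 11:00–11:10, 11:50–12:10.
Ximena ∩ Ines ∩ Uma ∩ Zara: 11:00–11:10, 11:50–12:10.
Ximena ∩ Ines ∩ Uma ∩ Zara ∩ Wei: 11:50–12:10.
Ximena ∩ Ines ∩ Uma ∩ Zara ∩ Wei ∩ Oren: 11:50–12:10.
Total common minutes: 20.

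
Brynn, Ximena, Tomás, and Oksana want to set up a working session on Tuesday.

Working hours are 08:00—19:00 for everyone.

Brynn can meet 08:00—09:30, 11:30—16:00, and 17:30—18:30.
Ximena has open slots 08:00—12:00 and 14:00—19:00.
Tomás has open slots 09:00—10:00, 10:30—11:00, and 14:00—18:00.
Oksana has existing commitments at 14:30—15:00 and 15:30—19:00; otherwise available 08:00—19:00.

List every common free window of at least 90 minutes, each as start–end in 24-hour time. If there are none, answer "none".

none

Oksana free within 08:00–19:00: 08:00–14:30, 15:00–15:30.
Brynn ∩ Ximena: 08:00–09:30, 11:30–12:00, 14:00–16:00, 17:30–18:30.
Brynn ∩ Ximena ∩ Tomás: 09:00–09:30, 14:00–16:00, 17:30–18:00.
Brynn ∩ Ximena ∩ Tomás ∩ Oksana: 09:00–09:30, 14:00–14:30, 15:00–15:30.
Windows ≥ 90 min: (none).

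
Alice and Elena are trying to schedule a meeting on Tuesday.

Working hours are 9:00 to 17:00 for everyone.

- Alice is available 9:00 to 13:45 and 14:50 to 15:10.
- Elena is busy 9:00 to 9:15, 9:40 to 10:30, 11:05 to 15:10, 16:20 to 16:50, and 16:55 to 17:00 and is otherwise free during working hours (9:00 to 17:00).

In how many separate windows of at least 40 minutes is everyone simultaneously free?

0

Elena free within 09:00–17:00: 09:15–09:40, 10:30–11:05, 15:10–16:20, 16:50–16:55.
Alice ∩ Elena: 09:15–09:40, 10:30–11:05.
Windows ≥ 40 min: (none).
That's 0 windows.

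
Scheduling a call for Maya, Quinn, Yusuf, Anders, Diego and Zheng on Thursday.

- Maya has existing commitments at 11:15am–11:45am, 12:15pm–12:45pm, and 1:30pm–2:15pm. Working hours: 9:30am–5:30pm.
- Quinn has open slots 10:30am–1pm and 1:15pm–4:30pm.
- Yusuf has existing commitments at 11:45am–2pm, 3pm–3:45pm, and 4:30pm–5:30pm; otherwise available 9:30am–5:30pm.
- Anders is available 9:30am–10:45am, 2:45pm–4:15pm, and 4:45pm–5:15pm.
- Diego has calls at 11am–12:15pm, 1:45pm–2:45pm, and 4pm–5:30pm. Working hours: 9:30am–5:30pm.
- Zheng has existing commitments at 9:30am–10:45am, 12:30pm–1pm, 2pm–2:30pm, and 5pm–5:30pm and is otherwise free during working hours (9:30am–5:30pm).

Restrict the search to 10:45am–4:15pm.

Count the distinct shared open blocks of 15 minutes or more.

2

Maya free within 09:30–17:30: 09:30–11:15, 11:45–12:15, 12:45–13:30, 14:15–17:30.
Yusuf free within 09:30–17:30: 09:30–11:45, 14:00–15:00, 15:45–16:30.
Diego free within 09:30–17:30: 09:30–11:00, 12:15–13:45, 14:45–16:00.
Zheng free within 09:30–17:30: 10:45–12:30, 13:00–14:00, 14:30–17:00.
Maya ∩ Quinn: 10:30–11:15, 11:45–12:15, 12:45–13:00, 13:15–13:30, 14:15–16:30.
Maya ∩ Quinn ∩ Yusuf: 10:30–11:15, 14:15–15:00, 15:45–16:30.
Maya ∩ Quinn ∩ Yusuf ∩ Anders: 10:30–10:45, 14:45–15:00, 15:45–16:15.
Maya ∩ Quinn ∩ Yusuf ∩ Anders ∩ Diego: 10:30–10:45, 14:45–15:00, 15:45–16:00.
Maya ∩ Quinn ∩ Yusuf ∩ Anders ∩ Diego ∩ Zheng: 14:45–15:00, 15:45–16:00.
Restricted to 10:45–16:15: 14:45–15:00, 15:45–16:00.
Windows ≥ 15 min: 14:45–15:00, 15:45–16:00.
That's 2 windows.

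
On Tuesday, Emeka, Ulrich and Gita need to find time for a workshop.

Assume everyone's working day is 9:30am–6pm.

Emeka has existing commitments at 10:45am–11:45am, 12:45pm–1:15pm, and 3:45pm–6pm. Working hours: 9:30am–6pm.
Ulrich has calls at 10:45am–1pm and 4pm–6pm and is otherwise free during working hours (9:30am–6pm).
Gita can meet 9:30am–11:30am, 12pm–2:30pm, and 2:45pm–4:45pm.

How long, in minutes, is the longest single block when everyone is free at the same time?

75 minutes

Emeka free within 09:30–18:00: 09:30–10:45, 11:45–12:45, 13:15–15:45.
Ulrich free within 09:30–18:00: 09:30–10:45, 13:00–16:00.
Emeka ∩ Ulrich: 09:30–10:45, 13:15–15:45.
Emeka ∩ Ulrich ∩ Gita: 09:30–10:45, 13:15–14:30, 14:45–15:45.
Common window lengths: 75, 75, 60 min; longest is 75.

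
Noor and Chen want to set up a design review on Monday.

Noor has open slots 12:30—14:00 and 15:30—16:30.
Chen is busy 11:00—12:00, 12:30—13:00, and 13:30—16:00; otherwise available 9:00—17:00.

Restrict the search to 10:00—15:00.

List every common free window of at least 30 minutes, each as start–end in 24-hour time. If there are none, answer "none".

13:00–13:30

Chen free within 09:00–17:00: 09:00–11:00, 12:00–12:30, 13:00–13:30, 16:00–17:00.
Noor ∩ Chen: 13:00–13:30, 16:00–16:30.
Restricted to 10:00–15:00: 13:00–13:30.
Windows ≥ 30 min: 13:00–13:30.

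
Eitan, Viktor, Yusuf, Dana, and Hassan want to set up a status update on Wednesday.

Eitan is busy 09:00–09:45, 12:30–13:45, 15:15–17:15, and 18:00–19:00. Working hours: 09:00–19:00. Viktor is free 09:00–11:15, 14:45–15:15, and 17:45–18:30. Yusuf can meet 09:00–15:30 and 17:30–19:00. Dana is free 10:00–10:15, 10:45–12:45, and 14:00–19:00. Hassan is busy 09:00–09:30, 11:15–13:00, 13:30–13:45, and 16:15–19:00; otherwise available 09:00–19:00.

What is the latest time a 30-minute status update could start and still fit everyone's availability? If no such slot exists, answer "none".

14:45

Eitan free within 09:00–19:00: 09:45–12:30, 13:45–15:15, 17:15–18:00.
Hassan free within 09:00–19:00: 09:30–11:15, 13:00–13:30, 13:45–16:15.
Eitan ∩ Viktor: 09:45–11:15, 14:45–15:15, 17:45–18:00.
Eitan ∩ Viktor ∩ Yusuf: 09:45–11:15, 14:45–15:15, 17:45–18:00.
Eitan ∩ Viktor ∩ Yusuf ∩ Dana: 10:00–10:15, 10:45–11:15, 14:45–15:15, 17:45–18:00.
Eitan ∩ Viktor ∩ Yusuf ∩ Dana ∩ Hassan: 10:00–10:15, 10:45–11:15, 14:45–15:15.
Windows ≥ 30 min: 10:45–11:15, 14:45–15:15.
Latest start in the last window 14:45–15:15 is 15:15 − 30 min = 14:45.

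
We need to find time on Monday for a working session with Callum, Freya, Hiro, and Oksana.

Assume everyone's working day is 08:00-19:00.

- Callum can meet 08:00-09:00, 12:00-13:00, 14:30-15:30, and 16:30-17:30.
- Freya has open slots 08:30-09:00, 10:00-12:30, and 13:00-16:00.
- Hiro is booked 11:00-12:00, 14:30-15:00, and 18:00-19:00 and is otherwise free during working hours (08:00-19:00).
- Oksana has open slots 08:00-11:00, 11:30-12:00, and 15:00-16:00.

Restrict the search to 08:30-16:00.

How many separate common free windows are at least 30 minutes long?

Hiro free within 08:00–19:00: 08:00–11:00, 12:00–14:30, 15:00–18:00.
Callum ∩ Freya: 08:30–09:00, 12:00–12:30, 14:30–15:30.
Callum ∩ Freya ∩ Hiro: 08:30–09:00, 12:00–12:30, 15:00–15:30.
Callum ∩ Freya ∩ Hiro ∩ Oksana: 08:30–09:00, 15:00–15:30.
Restricted to 08:30–16:00: 08:30–09:00, 15:00–15:30.
Windows ≥ 30 min: 08:30–09:00, 15:00–15:30.
That's 2 windows.

2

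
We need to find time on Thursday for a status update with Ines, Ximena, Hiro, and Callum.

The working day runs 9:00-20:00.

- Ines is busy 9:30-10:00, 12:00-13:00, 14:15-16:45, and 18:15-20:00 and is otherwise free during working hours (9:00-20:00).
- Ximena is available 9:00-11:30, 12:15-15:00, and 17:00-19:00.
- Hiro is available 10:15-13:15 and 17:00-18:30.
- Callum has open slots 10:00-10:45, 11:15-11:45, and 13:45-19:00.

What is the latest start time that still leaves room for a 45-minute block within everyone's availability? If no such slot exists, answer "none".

17:30

Ines free within 09:00–20:00: 09:00–09:30, 10:00–12:00, 13:00–14:15, 16:45–18:15.
Ines ∩ Ximena: 09:00–09:30, 10:00–11:30, 13:00–14:15, 17:00–18:15.
Ines ∩ Ximena ∩ Hiro: 10:15–11:30, 13:00–13:15, 17:00–18:15.
Ines ∩ Ximena ∩ Hiro ∩ Callum: 10:15–10:45, 11:15–11:30, 17:00–18:15.
Windows ≥ 45 min: 17:00–18:15.
Latest start in the last window 17:00–18:15 is 18:15 − 45 min = 17:30.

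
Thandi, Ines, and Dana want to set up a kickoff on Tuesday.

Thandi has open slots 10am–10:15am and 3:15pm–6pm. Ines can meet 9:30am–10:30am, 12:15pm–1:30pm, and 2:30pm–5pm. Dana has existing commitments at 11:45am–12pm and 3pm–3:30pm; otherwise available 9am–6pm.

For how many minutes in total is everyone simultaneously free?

105 minutes

Dana free within 09:00–18:00: 09:00–11:45, 12:00–15:00, 15:30–18:00.
Thandi ∩ Ines: 10:00–10:15, 15:15–17:00.
Thandi ∩ Ines ∩ Dana: 10:00–10:15, 15:30–17:00.
Total common minutes: 15 + 90 = 105.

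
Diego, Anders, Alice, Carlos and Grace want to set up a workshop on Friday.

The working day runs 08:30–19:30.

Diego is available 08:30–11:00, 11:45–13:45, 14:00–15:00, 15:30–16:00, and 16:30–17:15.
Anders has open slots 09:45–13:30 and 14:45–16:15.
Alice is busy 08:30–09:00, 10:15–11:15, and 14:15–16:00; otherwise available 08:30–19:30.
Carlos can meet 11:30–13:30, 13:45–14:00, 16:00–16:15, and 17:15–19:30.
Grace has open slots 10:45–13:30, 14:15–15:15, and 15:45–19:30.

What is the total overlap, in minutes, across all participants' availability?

Alice free within 08:30–19:30: 09:00–10:15, 11:15–14:15, 16:00–19:30.
Diego ∩ Anders: 09:45–11:00, 11:45–13:30, 14:45–15:00, 15:30–16:00.
Diego ∩ Anders ∩ Alice: 09:45–10:15, 11:45–13:30.
Diego ∩ Anders ∩ Alice ∩ Carlos: 11:45–13:30.
Diego ∩ Anders ∩ Alice ∩ Carlos ∩ Grace: 11:45–13:30.
Total common minutes: 105.

105 minutes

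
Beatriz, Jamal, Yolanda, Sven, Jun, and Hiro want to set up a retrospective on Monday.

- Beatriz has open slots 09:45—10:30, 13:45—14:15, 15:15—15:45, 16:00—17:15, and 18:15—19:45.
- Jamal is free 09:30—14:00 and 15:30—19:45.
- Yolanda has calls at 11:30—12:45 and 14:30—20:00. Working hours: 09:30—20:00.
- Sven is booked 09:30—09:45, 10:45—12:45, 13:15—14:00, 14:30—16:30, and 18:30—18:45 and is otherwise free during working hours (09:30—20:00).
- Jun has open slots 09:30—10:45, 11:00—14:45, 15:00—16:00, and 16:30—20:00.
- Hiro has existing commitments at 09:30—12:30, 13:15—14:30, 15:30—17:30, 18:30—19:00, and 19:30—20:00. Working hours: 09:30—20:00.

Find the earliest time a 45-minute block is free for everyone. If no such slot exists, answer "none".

none

Yolanda free within 09:30–20:00: 09:30–11:30, 12:45–14:30.
Sven free within 09:30–20:00: 09:45–10:45, 12:45–13:15, 14:00–14:30, 16:30–18:30, 18:45–20:00.
Hiro free within 09:30–20:00: 12:30–13:15, 14:30–15:30, 17:30–18:30, 19:00–19:30.
Beatriz ∩ Jamal: 09:45–10:30, 13:45–14:00, 15:30–15:45, 16:00–17:15, 18:15–19:45.
Beatriz ∩ Jamal ∩ Yolanda: 09:45–10:30, 13:45–14:00.
Beatriz ∩ Jamal ∩ Yolanda ∩ Sven: 09:45–10:30.
Beatriz ∩ Jamal ∩ Yolanda ∩ Sven ∩ Jun: 09:45–10:30.
Beatriz ∩ Jamal ∩ Yolanda ∩ Sven ∩ Jun ∩ Hiro: (none).
Windows ≥ 45 min: (none).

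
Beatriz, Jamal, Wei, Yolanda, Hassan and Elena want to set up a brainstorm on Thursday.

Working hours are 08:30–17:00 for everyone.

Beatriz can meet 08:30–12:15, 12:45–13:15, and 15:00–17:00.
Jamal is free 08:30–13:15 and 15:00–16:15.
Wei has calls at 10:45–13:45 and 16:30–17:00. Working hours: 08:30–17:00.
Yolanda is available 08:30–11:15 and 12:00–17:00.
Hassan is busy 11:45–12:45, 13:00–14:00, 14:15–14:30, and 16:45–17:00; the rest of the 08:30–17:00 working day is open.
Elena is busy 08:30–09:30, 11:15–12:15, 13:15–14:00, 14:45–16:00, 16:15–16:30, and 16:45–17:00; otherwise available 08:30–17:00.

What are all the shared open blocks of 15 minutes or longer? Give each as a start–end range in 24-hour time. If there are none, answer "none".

09:30–10:45, 16:00–16:15

Wei free within 08:30–17:00: 08:30–10:45, 13:45–16:30.
Hassan free within 08:30–17:00: 08:30–11:45, 12:45–13:00, 14:00–14:15, 14:30–16:45.
Elena free within 08:30–17:00: 09:30–11:15, 12:15–13:15, 14:00–14:45, 16:00–16:15, 16:30–16:45.
Beatriz ∩ Jamal: 08:30–12:15, 12:45–13:15, 15:00–16:15.
Beatriz ∩ Jamal ∩ Wei: 08:30–10:45, 15:00–16:15.
Beatriz ∩ Jamal ∩ Wei ∩ Yolanda: 08:30–10:45, 15:00–16:15.
Beatriz ∩ Jamal ∩ Wei ∩ Yolanda ∩ Hassan: 08:30–10:45, 15:00–16:15.
Beatriz ∩ Jamal ∩ Wei ∩ Yolanda ∩ Hassan ∩ Elena: 09:30–10:45, 16:00–16:15.
Windows ≥ 15 min: 09:30–10:45, 16:00–16:15.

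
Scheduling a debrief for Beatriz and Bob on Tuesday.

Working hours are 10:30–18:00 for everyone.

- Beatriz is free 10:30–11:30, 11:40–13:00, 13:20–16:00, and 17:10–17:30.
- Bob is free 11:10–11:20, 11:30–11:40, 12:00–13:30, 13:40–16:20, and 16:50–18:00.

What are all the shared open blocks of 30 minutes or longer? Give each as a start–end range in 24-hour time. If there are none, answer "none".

Beatriz ∩ Bob: 11:10–11:20, 12:00–13:00, 13:20–13:30, 13:40–16:00, 17:10–17:30.
Windows ≥ 30 min: 12:00–13:00, 13:40–16:00.

12:00–13:00, 13:40–16:00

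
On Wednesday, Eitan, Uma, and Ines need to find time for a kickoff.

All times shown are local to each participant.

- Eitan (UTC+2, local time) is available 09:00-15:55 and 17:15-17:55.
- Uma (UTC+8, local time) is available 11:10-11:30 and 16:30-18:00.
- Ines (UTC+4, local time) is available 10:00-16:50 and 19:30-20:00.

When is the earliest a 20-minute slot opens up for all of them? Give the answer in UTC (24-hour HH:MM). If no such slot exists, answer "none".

Eitan → UTC: 07:00–13:55, 15:15–15:55.
Uma → UTC: 03:10–03:30, 08:30–10:00.
Ines → UTC: 06:00–12:50, 15:30–16:00.
Eitan ∩ Uma: 08:30–10:00.
Eitan ∩ Uma ∩ Ines: 08:30–10:00.
Windows ≥ 20 min: 08:30–10:00.
Earliest such window starts at 08:30.

08:30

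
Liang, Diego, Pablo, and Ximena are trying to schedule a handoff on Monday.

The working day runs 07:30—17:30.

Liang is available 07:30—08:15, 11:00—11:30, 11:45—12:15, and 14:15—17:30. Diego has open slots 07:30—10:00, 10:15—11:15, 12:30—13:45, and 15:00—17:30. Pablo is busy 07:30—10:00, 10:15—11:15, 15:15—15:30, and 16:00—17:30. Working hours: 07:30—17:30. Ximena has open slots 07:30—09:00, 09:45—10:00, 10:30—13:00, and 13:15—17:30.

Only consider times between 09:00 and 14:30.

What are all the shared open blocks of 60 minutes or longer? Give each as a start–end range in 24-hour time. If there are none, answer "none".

none

Pablo free within 07:30–17:30: 10:00–10:15, 11:15–15:15, 15:30–16:00.
Liang ∩ Diego: 07:30–08:15, 11:00–11:15, 15:00–17:30.
Liang ∩ Diego ∩ Pablo: 15:00–15:15, 15:30–16:00.
Liang ∩ Diego ∩ Pablo ∩ Ximena: 15:00–15:15, 15:30–16:00.
Restricted to 09:00–14:30: (none).
Windows ≥ 60 min: (none).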